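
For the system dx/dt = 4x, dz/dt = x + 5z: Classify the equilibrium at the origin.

unstable node

A = [[4,0],[1,5]]; det(A-λI) = λ^2 - 9λ + 20.
λ = 5, 4: both positive.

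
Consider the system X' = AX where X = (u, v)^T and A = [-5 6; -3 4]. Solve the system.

u(t) = -c_1e^(t) + 2c_2e^(-2t), v(t) = -c_1e^(t) + c_2e^(-2t)

Coefficient matrix A = [[-5, 6], [-3, 4]].
Characteristic polynomial det(A - λI) = λ^2 + λ - 2 = 0.
Eigenvalues λ = 1, -2.
For λ=1: (A-λI) row 1 is [-6, 6], so an eigenvector is (-1, -1).
For λ=-2: (A-λI) row 1 is [-3, 6], so an eigenvector is (2, 1).
General solution: c_1e^(t)(-1,-1) + c_2e^(-2t)(2,1).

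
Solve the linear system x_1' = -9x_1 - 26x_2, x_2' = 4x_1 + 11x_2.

Coefficient matrix A = [[-9, -26], [4, 11]].
Characteristic polynomial det(A - λI) = λ^2 - 2λ + 5 = 0.
Eigenvalues λ = 1 ± 2i (complex conjugate pair).
For λ=1+2i: an eigenvector is (3,-1) - i(-2,1) = (3 + 2i, -1 - i).
A real fundamental pair from Re and Im of e^((1+2i)t)v: X_1 = e^(t)(cos(2t)·(3,-1) + sin(2t)·(-2,1)), X_2 = e^(t)(sin(2t)·(3,-1) - cos(2t)·(-2,1)).
General solution: K_1X_1 + K_2X_2.

x_1(t) = -2K_1e^(t)sin(2t) + 3K_1e^(t)cos(2t) + 3K_2e^(t)sin(2t) + 2K_2e^(t)cos(2t), x_2(t) = K_1e^(t)sin(2t) - K_1e^(t)cos(2t) - K_2e^(t)sin(2t) - K_2e^(t)cos(2t)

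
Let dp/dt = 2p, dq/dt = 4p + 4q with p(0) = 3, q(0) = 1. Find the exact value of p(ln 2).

A = [[2,0],[4,4]]; eigenvalues λ = 4, 2.
Eigenvectors: (0,1) for λ=4, (-1,2) for λ=2.
From the initial condition, c_1 = 7, c_2 = -3.
p(ln 2) = (7)(2^4)(0) + (-3)(2^2)(-1) = 12.

12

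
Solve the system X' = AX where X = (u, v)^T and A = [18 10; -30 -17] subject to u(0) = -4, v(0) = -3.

Coefficient matrix A = [[18, 10], [-30, -17]].
Characteristic polynomial det(A - λI) = λ^2 - λ - 6 = 0.
Eigenvalues λ = -2, 3.
For λ=-2: (A-λI) row 1 is [20, 10], so an eigenvector is (-1, 2).
For λ=3: (A-λI) row 1 is [15, 10], so an eigenvector is (2, -3).
General solution: K_1e^(-2t)(-1,2) + K_2e^(3t)(2,-3).
Applying u(0)=-4, v(0)=-3 gives K_1=-18, K_2=-11.

u(t) = -22e^(3t) + 18e^(-2t), v(t) = 33e^(3t) - 36e^(-2t)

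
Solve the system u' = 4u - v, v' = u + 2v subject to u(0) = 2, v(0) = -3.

Coefficient matrix A = [[4, -1], [1, 2]].
Characteristic polynomial det(A - λI) = λ^2 - 6λ + 9 = 0.
Single eigenvalue λ = 3 with algebraic multiplicity 2.
Eigenvector v = (-1,-1); generalized eigenvector w with (A-λI)w=v is (-3,-2).
General solution: e^(3t)[K_1·v + K_2·(t·v + w)].
Applying u(0)=2, v(0)=-3 gives K_1=13, K_2=-5.

u(t) = 5te^(3t) + 2e^(3t), v(t) = 5te^(3t) - 3e^(3t)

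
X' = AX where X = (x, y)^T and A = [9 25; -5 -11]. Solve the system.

Coefficient matrix A = [[9, 25], [-5, -11]].
Characteristic polynomial det(A - λI) = λ^2 + 2λ + 26 = 0.
Eigenvalues λ = -1 ± 5i (complex conjugate pair).
For λ=-1+5i: an eigenvector is (1,0) - i(2,-1) = (1 - 2i, 0 + i).
A real fundamental pair from Re and Im of e^((-1+5i)t)v: X_1 = e^(-t)(cos(5t)·(1,0) + sin(5t)·(2,-1)), X_2 = e^(-t)(sin(5t)·(1,0) - cos(5t)·(2,-1)).
General solution: C_1X_1 + C_2X_2.

x(t) = 2C_1e^(-t)sin(5t) + C_1e^(-t)cos(5t) + C_2e^(-t)sin(5t) - 2C_2e^(-t)cos(5t), y(t) = -C_1e^(-t)sin(5t) + C_2e^(-t)cos(5t)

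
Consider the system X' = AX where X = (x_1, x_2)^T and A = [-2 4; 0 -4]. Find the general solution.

x_1(t) = -2c_1e^(-4t) - c_2e^(-2t), x_2(t) = c_1e^(-4t)

Coefficient matrix A = [[-2, 4], [0, -4]].
Characteristic polynomial det(A - λI) = λ^2 + 6λ + 8 = 0.
Eigenvalues λ = -4, -2.
For λ=-4: (A-λI) row 1 is [2, 4], so an eigenvector is (-2, 1).
For λ=-2: (A-λI) row 1 is [0, 4], so an eigenvector is (-1, 0).
General solution: c_1e^(-4t)(-2,1) + c_2e^(-2t)(-1,0).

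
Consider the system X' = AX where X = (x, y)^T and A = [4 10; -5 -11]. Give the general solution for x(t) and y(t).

x(t) = 2c_1e^(-t) - c_2e^(-6t), y(t) = -c_1e^(-t) + c_2e^(-6t)

Coefficient matrix A = [[4, 10], [-5, -11]].
Characteristic polynomial det(A - λI) = λ^2 + 7λ + 6 = 0.
Eigenvalues λ = -1, -6.
For λ=-1: (A-λI) row 1 is [5, 10], so an eigenvector is (2, -1).
For λ=-6: (A-λI) row 1 is [10, 10], so an eigenvector is (-1, 1).
General solution: c_1e^(-t)(2,-1) + c_2e^(-6t)(-1,1).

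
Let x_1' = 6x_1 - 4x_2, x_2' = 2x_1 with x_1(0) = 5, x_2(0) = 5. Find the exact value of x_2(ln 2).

A = [[6,-4],[2,0]]; eigenvalues λ = 4, 2.
Eigenvectors: (-2,-1) for λ=4, (1,1) for λ=2.
From the initial condition, c_1 = 0, c_2 = 5.
x_2(ln 2) = (0)(2^4)(-1) + (5)(2^2)(1) = 20.

20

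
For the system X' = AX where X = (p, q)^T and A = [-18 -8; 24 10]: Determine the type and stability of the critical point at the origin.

A = [[-18,-8],[24,10]]; det(A-λI) = λ^2 + 8λ + 12.
λ = -2, -6: both negative.

stable node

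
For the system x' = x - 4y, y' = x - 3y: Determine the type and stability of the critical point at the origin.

stable improper node

A = [[1,-4],[1,-3]]; det(A-λI) = λ^2 + 2λ + 1.
repeated λ = -1 with a single eigenvector.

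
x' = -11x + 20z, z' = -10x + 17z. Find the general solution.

x(t) = c_1e^(3t)sin(2t) - 3c_1e^(3t)cos(2t) - 3c_2e^(3t)sin(2t) - c_2e^(3t)cos(2t), z(t) = c_1e^(3t)sin(2t) - 2c_1e^(3t)cos(2t) - 2c_2e^(3t)sin(2t) - c_2e^(3t)cos(2t)

Coefficient matrix A = [[-11, 20], [-10, 17]].
Characteristic polynomial det(A - λI) = λ^2 - 6λ + 13 = 0.
Eigenvalues λ = 3 ± 2i (complex conjugate pair).
For λ=3+2i: an eigenvector is (-3,-2) - i(1,1) = (-3 - i, -2 - i).
A real fundamental pair from Re and Im of e^((3+2i)t)v: X_1 = e^(3t)(cos(2t)·(-3,-2) + sin(2t)·(1,1)), X_2 = e^(3t)(sin(2t)·(-3,-2) - cos(2t)·(1,1)).
General solution: c_1X_1 + c_2X_2.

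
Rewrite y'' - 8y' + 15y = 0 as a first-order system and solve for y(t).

Let x_1 = y, x_2 = y'. Then x_1' = x_2 and x_2' = -15x_1 + 8x_2.
A = [[0,1],[-15,8]]; det(A-λI) = λ^2 - 8λ + 15.
Eigenvalues λ = 3, 5 with eigenvectors (1,3), (1,5).

y(t) = c_1e^(3t) + c_2e^(5t)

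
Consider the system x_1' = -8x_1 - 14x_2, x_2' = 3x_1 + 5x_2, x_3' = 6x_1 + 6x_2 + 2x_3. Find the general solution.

Coefficient matrix A = [[-8, -14, 0], [3, 5, 0], [6, 6, 2]].
det(A - λI) = 0 gives eigenvalues λ = -2, 2, -1.
For λ=-2: eigenvector (7,-3,-6).
For λ=2: eigenvector (0,0,1).
For λ=-1: eigenvector (-2,1,2).
General solution: C_1e^(-2t)(7,-3,-6) + C_2e^(2t)(0,0,1) + C_3e^(-t)(-2,1,2).

x_1(t) = 7C_1e^(-2t) - 2C_3e^(-t), x_2(t) = -3C_1e^(-2t) + C_3e^(-t), x_3(t) = -6C_1e^(-2t) + C_2e^(2t) + 2C_3e^(-t)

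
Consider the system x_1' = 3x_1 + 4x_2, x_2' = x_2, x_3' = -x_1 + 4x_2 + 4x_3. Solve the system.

Coefficient matrix A = [[3, 4, 0], [0, 1, 0], [-1, 4, 4]].
det(A - λI) = 0 gives eigenvalues λ = 4, 1, 3.
For λ=4: eigenvector (0,0,-1).
For λ=1: eigenvector (-2,1,-2).
For λ=3: eigenvector (1,0,1).
General solution: C_1e^(4t)(0,0,-1) + C_2e^(t)(-2,1,-2) + C_3e^(3t)(1,0,1).

x_1(t) = -2C_2e^(t) + C_3e^(3t), x_2(t) = C_2e^(t), x_3(t) = -C_1e^(4t) - 2C_2e^(t) + C_3e^(3t)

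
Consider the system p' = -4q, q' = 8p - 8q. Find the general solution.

Coefficient matrix A = [[0, -4], [8, -8]].
Characteristic polynomial det(A - λI) = λ^2 + 8λ + 32 = 0.
Eigenvalues λ = -4 ± 4i (complex conjugate pair).
For λ=-4+4i: an eigenvector is (0,1) - i(-1,-1) = (0 + i, 1 + i).
A real fundamental pair from Re and Im of e^((-4+4i)t)v: X_1 = e^(-4t)(cos(4t)·(0,1) + sin(4t)·(-1,-1)), X_2 = e^(-4t)(sin(4t)·(0,1) - cos(4t)·(-1,-1)).
General solution: C_1X_1 + C_2X_2.

p(t) = -C_1e^(-4t)sin(4t) + C_2e^(-4t)cos(4t), q(t) = -C_1e^(-4t)sin(4t) + C_1e^(-4t)cos(4t) + C_2e^(-4t)sin(4t) + C_2e^(-4t)cos(4t)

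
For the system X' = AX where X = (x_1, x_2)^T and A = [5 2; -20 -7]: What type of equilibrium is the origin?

A = [[5,2],[-20,-7]]; det(A-λI) = λ^2 + 2λ + 5.
λ = -1 ± 2i: negative real part.

stable spiral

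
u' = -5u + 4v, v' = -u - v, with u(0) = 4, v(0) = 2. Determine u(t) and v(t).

Coefficient matrix A = [[-5, 4], [-1, -1]].
Characteristic polynomial det(A - λI) = λ^2 + 6λ + 9 = 0.
Single eigenvalue λ = -3 with algebraic multiplicity 2.
Eigenvector v = (-2,-1); generalized eigenvector w with (A-λI)w=v is (-1,-1).
General solution: e^(-3t)[K_1·v + K_2·(t·v + w)].
Applying u(0)=4, v(0)=2 gives K_1=-2, K_2=0.

u(t) = 4e^(-3t), v(t) = 2e^(-3t)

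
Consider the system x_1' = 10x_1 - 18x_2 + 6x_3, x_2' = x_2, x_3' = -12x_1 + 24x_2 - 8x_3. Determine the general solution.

Coefficient matrix A = [[10, -18, 6], [0, 1, 0], [-12, 24, -8]].
det(A - λI) = 0 gives eigenvalues λ = -2, 1, 4.
For λ=-2: eigenvector (1,0,-2).
For λ=1: eigenvector (2,1,0).
For λ=4: eigenvector (1,0,-1).
General solution: K_1e^(-2t)(1,0,-2) + K_2e^(t)(2,1,0) + K_3e^(4t)(1,0,-1).

x_1(t) = K_1e^(-2t) + 2K_2e^(t) + K_3e^(4t), x_2(t) = K_2e^(t), x_3(t) = -2K_1e^(-2t) - K_3e^(4t)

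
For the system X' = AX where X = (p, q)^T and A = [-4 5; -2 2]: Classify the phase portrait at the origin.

stable spiral

A = [[-4,5],[-2,2]]; det(A-λI) = λ^2 + 2λ + 2.
λ = -1 ± i: negative real part.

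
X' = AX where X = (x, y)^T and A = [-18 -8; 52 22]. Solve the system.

Coefficient matrix A = [[-18, -8], [52, 22]].
Characteristic polynomial det(A - λI) = λ^2 - 4λ + 20 = 0.
Eigenvalues λ = 2 ± 4i (complex conjugate pair).
For λ=2+4i: an eigenvector is (1,-3) - i(1,-2) = (1 - i, -3 + 2i).
A real fundamental pair from Re and Im of e^((2+4i)t)v: X_1 = e^(2t)(cos(4t)·(1,-3) + sin(4t)·(1,-2)), X_2 = e^(2t)(sin(4t)·(1,-3) - cos(4t)·(1,-2)).
General solution: c_1X_1 + c_2X_2.

x(t) = c_1e^(2t)sin(4t) + c_1e^(2t)cos(4t) + c_2e^(2t)sin(4t) - c_2e^(2t)cos(4t), y(t) = -2c_1e^(2t)sin(4t) - 3c_1e^(2t)cos(4t) - 3c_2e^(2t)sin(4t) + 2c_2e^(2t)cos(4t)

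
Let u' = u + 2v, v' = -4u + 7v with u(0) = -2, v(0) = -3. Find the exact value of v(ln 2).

A = [[1,2],[-4,7]]; eigenvalues λ = 5, 3.
Eigenvectors: (1,2) for λ=5, (1,1) for λ=3.
From the initial condition, c_1 = -1, c_2 = -1.
v(ln 2) = (-1)(2^5)(2) + (-1)(2^3)(1) = -72.

-72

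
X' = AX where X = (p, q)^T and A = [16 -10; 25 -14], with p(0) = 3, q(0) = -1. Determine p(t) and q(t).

Coefficient matrix A = [[16, -10], [25, -14]].
Characteristic polynomial det(A - λI) = λ^2 - 2λ + 26 = 0.
Eigenvalues λ = 1 ± 5i (complex conjugate pair).
For λ=1+5i: an eigenvector is (1,1) - i(1,2) = (1 - i, 1 - 2i).
A real fundamental pair from Re and Im of e^((1+5i)t)v: X_1 = e^(t)(cos(5t)·(1,1) + sin(5t)·(1,2)), X_2 = e^(t)(sin(5t)·(1,1) - cos(5t)·(1,2)).
General solution: c_1X_1 + c_2X_2.
Applying p(0)=3, q(0)=-1 gives c_1=7, c_2=4.

p(t) = 11e^(t)sin(5t) + 3e^(t)cos(5t), q(t) = 18e^(t)sin(5t) - e^(t)cos(5t)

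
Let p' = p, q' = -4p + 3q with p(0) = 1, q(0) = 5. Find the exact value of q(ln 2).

A = [[1,0],[-4,3]]; eigenvalues λ = 3, 1.
Eigenvectors: (0,1) for λ=3, (1,2) for λ=1.
From the initial condition, c_1 = 3, c_2 = 1.
q(ln 2) = (3)(2^3)(1) + (1)(2^1)(2) = 28.

28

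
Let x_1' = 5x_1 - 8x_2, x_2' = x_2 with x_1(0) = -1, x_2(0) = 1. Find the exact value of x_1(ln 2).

-92

A = [[5,-8],[0,1]]; eigenvalues λ = 1, 5.
Eigenvectors: (2,1) for λ=1, (-1,0) for λ=5.
From the initial condition, c_1 = 1, c_2 = 3.
x_1(ln 2) = (1)(2^1)(2) + (3)(2^5)(-1) = -92.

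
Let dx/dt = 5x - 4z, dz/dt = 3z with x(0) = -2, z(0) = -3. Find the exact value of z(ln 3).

-81

A = [[5,-4],[0,3]]; eigenvalues λ = 5, 3.
Eigenvectors: (1,0) for λ=5, (2,1) for λ=3.
From the initial condition, c_1 = 4, c_2 = -3.
z(ln 3) = (4)(3^5)(0) + (-3)(3^3)(1) = -81.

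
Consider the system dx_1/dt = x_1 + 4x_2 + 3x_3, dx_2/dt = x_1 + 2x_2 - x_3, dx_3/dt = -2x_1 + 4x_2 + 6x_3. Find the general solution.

x_1(t) = -c_1e^(3t) + 2c_2e^(2t) + c_3e^(4t), x_2(t) = c_1e^(3t) - c_2e^(2t), x_3(t) = -2c_1e^(3t) + 2c_2e^(2t) + c_3e^(4t)

Coefficient matrix A = [[1, 4, 3], [1, 2, -1], [-2, 4, 6]].
det(A - λI) = 0 gives eigenvalues λ = 3, 2, 4.
For λ=3: eigenvector (-1,1,-2).
For λ=2: eigenvector (2,-1,2).
For λ=4: eigenvector (1,0,1).
General solution: c_1e^(3t)(-1,1,-2) + c_2e^(2t)(2,-1,2) + c_3e^(4t)(1,0,1).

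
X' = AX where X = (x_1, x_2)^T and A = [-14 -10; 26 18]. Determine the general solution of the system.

Coefficient matrix A = [[-14, -10], [26, 18]].
Characteristic polynomial det(A - λI) = λ^2 - 4λ + 8 = 0.
Eigenvalues λ = 2 ± 2i (complex conjugate pair).
For λ=2+2i: an eigenvector is (2,-3) - i(-1,2) = (2 + i, -3 - 2i).
A real fundamental pair from Re and Im of e^((2+2i)t)v: X_1 = e^(2t)(cos(2t)·(2,-3) + sin(2t)·(-1,2)), X_2 = e^(2t)(sin(2t)·(2,-3) - cos(2t)·(-1,2)).
General solution: c_1X_1 + c_2X_2.

x_1(t) = -c_1e^(2t)sin(2t) + 2c_1e^(2t)cos(2t) + 2c_2e^(2t)sin(2t) + c_2e^(2t)cos(2t), x_2(t) = 2c_1e^(2t)sin(2t) - 3c_1e^(2t)cos(2t) - 3c_2e^(2t)sin(2t) - 2c_2e^(2t)cos(2t)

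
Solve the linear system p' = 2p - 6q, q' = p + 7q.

p(t) = -2C_1e^(5t) + 3C_2e^(4t), q(t) = C_1e^(5t) - C_2e^(4t)

Coefficient matrix A = [[2, -6], [1, 7]].
Characteristic polynomial det(A - λI) = λ^2 - 9λ + 20 = 0.
Eigenvalues λ = 5, 4.
For λ=5: (A-λI) row 1 is [-3, -6], so an eigenvector is (-2, 1).
For λ=4: (A-λI) row 1 is [-2, -6], so an eigenvector is (3, -1).
General solution: C_1e^(5t)(-2,1) + C_2e^(4t)(3,-1).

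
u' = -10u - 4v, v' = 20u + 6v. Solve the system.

Coefficient matrix A = [[-10, -4], [20, 6]].
Characteristic polynomial det(A - λI) = λ^2 + 4λ + 20 = 0.
Eigenvalues λ = -2 ± 4i (complex conjugate pair).
For λ=-2+4i: an eigenvector is (0,-1) - i(1,-2) = (0 - i, -1 + 2i).
A real fundamental pair from Re and Im of e^((-2+4i)t)v: X_1 = e^(-2t)(cos(4t)·(0,-1) + sin(4t)·(1,-2)), X_2 = e^(-2t)(sin(4t)·(0,-1) - cos(4t)·(1,-2)).
General solution: C_1X_1 + C_2X_2.

u(t) = C_1e^(-2t)sin(4t) - C_2e^(-2t)cos(4t), v(t) = -2C_1e^(-2t)sin(4t) - C_1e^(-2t)cos(4t) - C_2e^(-2t)sin(4t) + 2C_2e^(-2t)cos(4t)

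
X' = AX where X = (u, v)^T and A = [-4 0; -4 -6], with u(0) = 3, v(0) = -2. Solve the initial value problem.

u(t) = 3e^(-4t), v(t) = -6e^(-4t) + 4e^(-6t)

Coefficient matrix A = [[-4, 0], [-4, -6]].
Characteristic polynomial det(A - λI) = λ^2 + 10λ + 24 = 0.
Eigenvalues λ = -6, -4.
For λ=-6: (A-λI) row 1 is [2, 0], so an eigenvector is (0, 1).
For λ=-4: (A-λI) row 2 is [-4, -2], so an eigenvector is (1, -2).
General solution: c_1e^(-6t)(0,1) + c_2e^(-4t)(1,-2).
Applying u(0)=3, v(0)=-2 gives c_1=4, c_2=3.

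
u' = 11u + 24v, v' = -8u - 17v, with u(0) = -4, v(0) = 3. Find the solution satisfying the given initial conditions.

Coefficient matrix A = [[11, 24], [-8, -17]].
Characteristic polynomial det(A - λI) = λ^2 + 6λ + 5 = 0.
Eigenvalues λ = -1, -5.
For λ=-1: (A-λI) row 1 is [12, 24], so an eigenvector is (2, -1).
For λ=-5: (A-λI) row 1 is [16, 24], so an eigenvector is (-3, 2).
General solution: K_1e^(-t)(2,-1) + K_2e^(-5t)(-3,2).
Applying u(0)=-4, v(0)=3 gives K_1=1, K_2=2.

u(t) = 2e^(-t) - 6e^(-5t), v(t) = -e^(-t) + 4e^(-5t)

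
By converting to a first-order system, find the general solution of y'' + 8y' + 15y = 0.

Let x_1 = y, x_2 = y'. Then x_1' = x_2 and x_2' = -15x_1 - 8x_2.
A = [[0,1],[-15,-8]]; det(A-λI) = λ^2 + 8λ + 15.
Eigenvalues λ = -3, -5 with eigenvectors (1,-3), (1,-5).

y(t) = c_1e^(-3t) + c_2e^(-5t)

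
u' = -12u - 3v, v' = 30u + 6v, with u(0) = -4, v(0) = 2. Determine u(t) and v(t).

Coefficient matrix A = [[-12, -3], [30, 6]].
Characteristic polynomial det(A - λI) = λ^2 + 6λ + 18 = 0.
Eigenvalues λ = -3 ± 3i (complex conjugate pair).
For λ=-3+3i: an eigenvector is (0,1) - i(-1,3) = (0 + i, 1 - 3i).
A real fundamental pair from Re and Im of e^((-3+3i)t)v: X_1 = e^(-3t)(cos(3t)·(0,1) + sin(3t)·(-1,3)), X_2 = e^(-3t)(sin(3t)·(0,1) - cos(3t)·(-1,3)).
General solution: K_1X_1 + K_2X_2.
Applying u(0)=-4, v(0)=2 gives K_1=-10, K_2=-4.

u(t) = 10e^(-3t)sin(3t) - 4e^(-3t)cos(3t), v(t) = -34e^(-3t)sin(3t) + 2e^(-3t)cos(3t)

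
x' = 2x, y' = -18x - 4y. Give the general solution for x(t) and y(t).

x(t) = -C_2e^(2t), y(t) = -C_1e^(-4t) + 3C_2e^(2t)

Coefficient matrix A = [[2, 0], [-18, -4]].
Characteristic polynomial det(A - λI) = λ^2 + 2λ - 8 = 0.
Eigenvalues λ = -4, 2.
For λ=-4: (A-λI) row 1 is [6, 0], so an eigenvector is (0, -1).
For λ=2: (A-λI) row 2 is [-18, -6], so an eigenvector is (-1, 3).
General solution: C_1e^(-4t)(0,-1) + C_2e^(2t)(-1,3).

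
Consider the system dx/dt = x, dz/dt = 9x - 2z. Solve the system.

Coefficient matrix A = [[1, 0], [9, -2]].
Characteristic polynomial det(A - λI) = λ^2 + λ - 2 = 0.
Eigenvalues λ = -2, 1.
For λ=-2: (A-λI) row 1 is [3, 0], so an eigenvector is (0, -1).
For λ=1: (A-λI) row 2 is [9, -3], so an eigenvector is (-1, -3).
General solution: C_1e^(-2t)(0,-1) + C_2e^(t)(-1,-3).

x(t) = -C_2e^(t), z(t) = -C_1e^(-2t) - 3C_2e^(t)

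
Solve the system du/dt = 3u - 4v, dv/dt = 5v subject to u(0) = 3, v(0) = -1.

Coefficient matrix A = [[3, -4], [0, 5]].
Characteristic polynomial det(A - λI) = λ^2 - 8λ + 15 = 0.
Eigenvalues λ = 5, 3.
For λ=5: (A-λI) row 1 is [-2, -4], so an eigenvector is (2, -1).
For λ=3: (A-λI) row 1 is [0, -4], so an eigenvector is (1, 0).
General solution: K_1e^(5t)(2,-1) + K_2e^(3t)(1,0).
Applying u(0)=3, v(0)=-1 gives K_1=1, K_2=1.

u(t) = 2e^(5t) + e^(3t), v(t) = -e^(5t)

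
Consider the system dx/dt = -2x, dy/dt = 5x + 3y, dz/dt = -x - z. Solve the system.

x(t) = K_1e^(-2t), y(t) = -K_1e^(-2t) + K_2e^(3t), z(t) = K_1e^(-2t) + K_3e^(-t)

Coefficient matrix A = [[-2, 0, 0], [5, 3, 0], [-1, 0, -1]].
det(A - λI) = 0 gives eigenvalues λ = -2, 3, -1.
For λ=-2: eigenvector (1,-1,1).
For λ=3: eigenvector (0,1,0).
For λ=-1: eigenvector (0,0,1).
General solution: K_1e^(-2t)(1,-1,1) + K_2e^(3t)(0,1,0) + K_3e^(-t)(0,0,1).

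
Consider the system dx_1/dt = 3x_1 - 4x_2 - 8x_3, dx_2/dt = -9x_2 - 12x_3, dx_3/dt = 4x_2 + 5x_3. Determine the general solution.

Coefficient matrix A = [[3, -4, -8], [0, -9, -12], [0, 4, 5]].
det(A - λI) = 0 gives eigenvalues λ = 3, -1, -3.
For λ=3: eigenvector (1,0,0).
For λ=-1: eigenvector (1,-3,2).
For λ=-3: eigenvector (0,-2,1).
General solution: c_1e^(3t)(1,0,0) + c_2e^(-t)(1,-3,2) + c_3e^(-3t)(0,-2,1).

x_1(t) = c_1e^(3t) + c_2e^(-t), x_2(t) = -3c_2e^(-t) - 2c_3e^(-3t), x_3(t) = 2c_2e^(-t) + c_3e^(-3t)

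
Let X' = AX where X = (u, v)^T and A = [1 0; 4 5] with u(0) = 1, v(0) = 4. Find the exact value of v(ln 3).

A = [[1,0],[4,5]]; eigenvalues λ = 5, 1.
Eigenvectors: (0,1) for λ=5, (-1,1) for λ=1.
From the initial condition, c_1 = 5, c_2 = -1.
v(ln 3) = (5)(3^5)(1) + (-1)(3^1)(1) = 1212.

1212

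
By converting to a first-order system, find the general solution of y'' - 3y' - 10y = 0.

Let x_1 = y, x_2 = y'. Then x_1' = x_2 and x_2' = 10x_1 + 3x_2.
A = [[0,1],[10,3]]; det(A-λI) = λ^2 - 3λ - 10.
Eigenvalues λ = 5, -2 with eigenvectors (1,5), (1,-2).

y(t) = K_1e^(5t) + K_2e^(-2t)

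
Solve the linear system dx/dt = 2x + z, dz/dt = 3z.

x(t) = -C_1e^(3t) + C_2e^(2t), z(t) = -C_1e^(3t)

Coefficient matrix A = [[2, 1], [0, 3]].
Characteristic polynomial det(A - λI) = λ^2 - 5λ + 6 = 0.
Eigenvalues λ = 3, 2.
For λ=3: (A-λI) row 1 is [-1, 1], so an eigenvector is (-1, -1).
For λ=2: (A-λI) row 1 is [0, 1], so an eigenvector is (1, 0).
General solution: C_1e^(3t)(-1,-1) + C_2e^(2t)(1,0).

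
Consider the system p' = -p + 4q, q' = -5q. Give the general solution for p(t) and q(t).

Coefficient matrix A = [[-1, 4], [0, -5]].
Characteristic polynomial det(A - λI) = λ^2 + 6λ + 5 = 0.
Eigenvalues λ = -1, -5.
For λ=-1: (A-λI) row 1 is [0, 4], so an eigenvector is (1, 0).
For λ=-5: (A-λI) row 1 is [4, 4], so an eigenvector is (1, -1).
General solution: K_1e^(-t)(1,0) + K_2e^(-5t)(1,-1).

p(t) = K_1e^(-t) + K_2e^(-5t), q(t) = -K_2e^(-5t)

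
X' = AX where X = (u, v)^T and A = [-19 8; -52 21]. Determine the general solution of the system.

Coefficient matrix A = [[-19, 8], [-52, 21]].
Characteristic polynomial det(A - λI) = λ^2 - 2λ + 17 = 0.
Eigenvalues λ = 1 ± 4i (complex conjugate pair).
For λ=1+4i: an eigenvector is (-1,-2) - i(1,3) = (-1 - i, -2 - 3i).
A real fundamental pair from Re and Im of e^((1+4i)t)v: X_1 = e^(t)(cos(4t)·(-1,-2) + sin(4t)·(1,3)), X_2 = e^(t)(sin(4t)·(-1,-2) - cos(4t)·(1,3)).
General solution: C_1X_1 + C_2X_2.

u(t) = C_1e^(t)sin(4t) - C_1e^(t)cos(4t) - C_2e^(t)sin(4t) - C_2e^(t)cos(4t), v(t) = 3C_1e^(t)sin(4t) - 2C_1e^(t)cos(4t) - 2C_2e^(t)sin(4t) - 3C_2e^(t)cos(4t)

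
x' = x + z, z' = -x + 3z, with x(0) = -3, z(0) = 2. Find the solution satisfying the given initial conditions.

Coefficient matrix A = [[1, 1], [-1, 3]].
Characteristic polynomial det(A - λI) = λ^2 - 4λ + 4 = 0.
Single eigenvalue λ = 2 with algebraic multiplicity 2.
Eigenvector v = (1,1); generalized eigenvector w with (A-λI)w=v is (-3,-2).
General solution: e^(2t)[C_1·v + C_2·(t·v + w)].
Applying x(0)=-3, z(0)=2 gives C_1=12, C_2=5.

x(t) = 5te^(2t) - 3e^(2t), z(t) = 5te^(2t) + 2e^(2t)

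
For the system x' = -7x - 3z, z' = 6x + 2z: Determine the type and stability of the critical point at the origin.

A = [[-7,-3],[6,2]]; det(A-λI) = λ^2 + 5λ + 4.
λ = -4, -1: both negative.

stable node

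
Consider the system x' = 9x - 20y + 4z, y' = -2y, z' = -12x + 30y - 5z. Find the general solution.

x(t) = C_1e^(t) + 2C_2e^(3t) + 4C_3e^(-2t), y(t) = C_3e^(-2t), z(t) = -2C_1e^(t) - 3C_2e^(3t) - 6C_3e^(-2t)

Coefficient matrix A = [[9, -20, 4], [0, -2, 0], [-12, 30, -5]].
det(A - λI) = 0 gives eigenvalues λ = 1, 3, -2.
For λ=1: eigenvector (1,0,-2).
For λ=3: eigenvector (2,0,-3).
For λ=-2: eigenvector (4,1,-6).
General solution: C_1e^(t)(1,0,-2) + C_2e^(3t)(2,0,-3) + C_3e^(-2t)(4,1,-6).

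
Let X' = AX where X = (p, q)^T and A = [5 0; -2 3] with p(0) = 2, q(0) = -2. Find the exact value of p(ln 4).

A = [[5,0],[-2,3]]; eigenvalues λ = 3, 5.
Eigenvectors: (0,1) for λ=3, (-1,1) for λ=5.
From the initial condition, c_1 = 0, c_2 = -2.
p(ln 4) = (0)(4^3)(0) + (-2)(4^5)(-1) = 2048.

2048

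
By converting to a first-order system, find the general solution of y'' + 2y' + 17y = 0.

y(t) = K_1e^(-t)cos(4t) + K_2e^(-t)sin(4t)

Let x_1 = y, x_2 = y'. Then x_1' = x_2 and x_2' = -17x_1 - 2x_2.
A = [[0,1],[-17,-2]]; det(A-λI) = λ^2 + 2λ + 17.
Eigenvalues λ = -1 ± 4i.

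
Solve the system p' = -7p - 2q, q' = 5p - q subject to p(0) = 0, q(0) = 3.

p(t) = -6e^(-4t)sin(t), q(t) = 9e^(-4t)sin(t) + 3e^(-4t)cos(t)

Coefficient matrix A = [[-7, -2], [5, -1]].
Characteristic polynomial det(A - λI) = λ^2 + 8λ + 17 = 0.
Eigenvalues λ = -4 ± i (complex conjugate pair).
For λ=-4+i: an eigenvector is (-1,1) - i(1,-2) = (-1 - i, 1 + 2i).
A real fundamental pair from Re and Im of e^((-4+i)t)v: X_1 = e^(-4t)(cos(t)·(-1,1) + sin(t)·(1,-2)), X_2 = e^(-4t)(sin(t)·(-1,1) - cos(t)·(1,-2)).
General solution: K_1X_1 + K_2X_2.
Applying p(0)=0, q(0)=3 gives K_1=-3, K_2=3.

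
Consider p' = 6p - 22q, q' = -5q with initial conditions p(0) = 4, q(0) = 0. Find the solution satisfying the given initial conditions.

Coefficient matrix A = [[6, -22], [0, -5]].
Characteristic polynomial det(A - λI) = λ^2 - λ - 30 = 0.
Eigenvalues λ = -5, 6.
For λ=-5: (A-λI) row 1 is [11, -22], so an eigenvector is (-2, -1).
For λ=6: (A-λI) row 1 is [0, -22], so an eigenvector is (1, 0).
General solution: c_1e^(-5t)(-2,-1) + c_2e^(6t)(1,0).
Applying p(0)=4, q(0)=0 gives c_1=0, c_2=4.

p(t) = 4e^(6t), q(t) = 0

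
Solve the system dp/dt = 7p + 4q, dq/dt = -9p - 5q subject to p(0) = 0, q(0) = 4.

Coefficient matrix A = [[7, 4], [-9, -5]].
Characteristic polynomial det(A - λI) = λ^2 - 2λ + 1 = 0.
Single eigenvalue λ = 1 with algebraic multiplicity 2.
Eigenvector v = (-2,3); generalized eigenvector w with (A-λI)w=v is (-1,1).
General solution: e^(t)[K_1·v + K_2·(t·v + w)].
Applying p(0)=0, q(0)=4 gives K_1=4, K_2=-8.

p(t) = 16te^(t), q(t) = -24te^(t) + 4e^(t)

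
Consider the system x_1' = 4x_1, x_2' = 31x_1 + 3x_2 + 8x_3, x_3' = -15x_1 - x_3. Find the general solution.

x_1(t) = -c_3e^(4t), x_2(t) = -2c_1e^(-t) + c_2e^(3t) - 7c_3e^(4t), x_3(t) = c_1e^(-t) + 3c_3e^(4t)

Coefficient matrix A = [[4, 0, 0], [31, 3, 8], [-15, 0, -1]].
det(A - λI) = 0 gives eigenvalues λ = -1, 3, 4.
For λ=-1: eigenvector (0,-2,1).
For λ=3: eigenvector (0,1,0).
For λ=4: eigenvector (-1,-7,3).
General solution: c_1e^(-t)(0,-2,1) + c_2e^(3t)(0,1,0) + c_3e^(4t)(-1,-7,3).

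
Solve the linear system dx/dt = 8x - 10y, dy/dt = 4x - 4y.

x(t) = -C_1e^(2t)sin(2t) - 2C_1e^(2t)cos(2t) - 2C_2e^(2t)sin(2t) + C_2e^(2t)cos(2t), y(t) = -C_1e^(2t)sin(2t) - C_1e^(2t)cos(2t) - C_2e^(2t)sin(2t) + C_2e^(2t)cos(2t)

Coefficient matrix A = [[8, -10], [4, -4]].
Characteristic polynomial det(A - λI) = λ^2 - 4λ + 8 = 0.
Eigenvalues λ = 2 ± 2i (complex conjugate pair).
For λ=2+2i: an eigenvector is (-2,-1) - i(-1,-1) = (-2 + i, -1 + i).
A real fundamental pair from Re and Im of e^((2+2i)t)v: X_1 = e^(2t)(cos(2t)·(-2,-1) + sin(2t)·(-1,-1)), X_2 = e^(2t)(sin(2t)·(-2,-1) - cos(2t)·(-1,-1)).
General solution: C_1X_1 + C_2X_2.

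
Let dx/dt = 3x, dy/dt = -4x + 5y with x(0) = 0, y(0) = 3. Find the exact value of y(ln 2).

A = [[3,0],[-4,5]]; eigenvalues λ = 5, 3.
Eigenvectors: (0,-1) for λ=5, (-1,-2) for λ=3.
From the initial condition, c_1 = -3, c_2 = 0.
y(ln 2) = (-3)(2^5)(-1) + (0)(2^3)(-2) = 96.

96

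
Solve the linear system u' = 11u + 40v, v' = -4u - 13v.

u(t) = -c_1e^(-t)sin(4t) + 3c_1e^(-t)cos(4t) + 3c_2e^(-t)sin(4t) + c_2e^(-t)cos(4t), v(t) = -c_1e^(-t)cos(4t) - c_2e^(-t)sin(4t)

Coefficient matrix A = [[11, 40], [-4, -13]].
Characteristic polynomial det(A - λI) = λ^2 + 2λ + 17 = 0.
Eigenvalues λ = -1 ± 4i (complex conjugate pair).
For λ=-1+4i: an eigenvector is (3,-1) - i(-1,0) = (3 + i, -1).
A real fundamental pair from Re and Im of e^((-1+4i)t)v: X_1 = e^(-t)(cos(4t)·(3,-1) + sin(4t)·(-1,0)), X_2 = e^(-t)(sin(4t)·(3,-1) - cos(4t)·(-1,0)).
General solution: c_1X_1 + c_2X_2.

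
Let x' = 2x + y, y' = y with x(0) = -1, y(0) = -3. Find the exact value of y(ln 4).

A = [[2,1],[0,1]]; eigenvalues λ = 1, 2.
Eigenvectors: (-1,1) for λ=1, (-1,0) for λ=2.
From the initial condition, c_1 = -3, c_2 = 4.
y(ln 4) = (-3)(4^1)(1) + (4)(4^2)(0) = -12.

-12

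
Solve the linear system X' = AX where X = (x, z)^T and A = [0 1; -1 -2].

Coefficient matrix A = [[0, 1], [-1, -2]].
Characteristic polynomial det(A - λI) = λ^2 + 2λ + 1 = 0.
Single eigenvalue λ = -1 with algebraic multiplicity 2.
Eigenvector v = (1,-1); generalized eigenvector w with (A-λI)w=v is (0,1).
General solution: e^(-t)[K_1·v + K_2·(t·v + w)].

x(t) = K_1e^(-t) + K_2te^(-t), z(t) = -K_1e^(-t) - K_2te^(-t) + K_2e^(-t)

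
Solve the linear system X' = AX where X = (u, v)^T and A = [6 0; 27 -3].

u(t) = K_1e^(6t), v(t) = 3K_1e^(6t) - K_2e^(-3t)

Coefficient matrix A = [[6, 0], [27, -3]].
Characteristic polynomial det(A - λI) = λ^2 - 3λ - 18 = 0.
Eigenvalues λ = 6, -3.
For λ=6: (A-λI) row 2 is [27, -9], so an eigenvector is (1, 3).
For λ=-3: (A-λI) row 1 is [9, 0], so an eigenvector is (0, -1).
General solution: K_1e^(6t)(1,3) + K_2e^(-3t)(0,-1).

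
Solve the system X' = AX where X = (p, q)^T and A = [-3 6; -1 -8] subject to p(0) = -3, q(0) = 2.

p(t) = 3e^(-5t) - 6e^(-6t), q(t) = -e^(-5t) + 3e^(-6t)

Coefficient matrix A = [[-3, 6], [-1, -8]].
Characteristic polynomial det(A - λI) = λ^2 + 11λ + 30 = 0.
Eigenvalues λ = -6, -5.
For λ=-6: (A-λI) row 1 is [3, 6], so an eigenvector is (-2, 1).
For λ=-5: (A-λI) row 1 is [2, 6], so an eigenvector is (-3, 1).
General solution: c_1e^(-6t)(-2,1) + c_2e^(-5t)(-3,1).
Applying p(0)=-3, q(0)=2 gives c_1=3, c_2=-1.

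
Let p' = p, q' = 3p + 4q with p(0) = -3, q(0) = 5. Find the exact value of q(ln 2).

A = [[1,0],[3,4]]; eigenvalues λ = 1, 4.
Eigenvectors: (1,-1) for λ=1, (0,1) for λ=4.
From the initial condition, c_1 = -3, c_2 = 2.
q(ln 2) = (-3)(2^1)(-1) + (2)(2^4)(1) = 38.

38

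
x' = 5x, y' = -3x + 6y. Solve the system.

x(t) = c_1e^(5t), y(t) = 3c_1e^(5t) - c_2e^(6t)

Coefficient matrix A = [[5, 0], [-3, 6]].
Characteristic polynomial det(A - λI) = λ^2 - 11λ + 30 = 0.
Eigenvalues λ = 5, 6.
For λ=5: (A-λI) row 2 is [-3, 1], so an eigenvector is (1, 3).
For λ=6: (A-λI) row 1 is [-1, 0], so an eigenvector is (0, -1).
General solution: c_1e^(5t)(1,3) + c_2e^(6t)(0,-1).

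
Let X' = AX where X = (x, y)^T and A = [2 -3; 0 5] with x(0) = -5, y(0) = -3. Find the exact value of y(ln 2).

A = [[2,-3],[0,5]]; eigenvalues λ = 2, 5.
Eigenvectors: (-1,0) for λ=2, (-1,1) for λ=5.
From the initial condition, c_1 = 8, c_2 = -3.
y(ln 2) = (8)(2^2)(0) + (-3)(2^5)(1) = -96.

-96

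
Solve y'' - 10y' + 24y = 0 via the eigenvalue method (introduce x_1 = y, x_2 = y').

y(t) = c_1e^(6t) + c_2e^(4t)

Let x_1 = y, x_2 = y'. Then x_1' = x_2 and x_2' = -24x_1 + 10x_2.
A = [[0,1],[-24,10]]; det(A-λI) = λ^2 - 10λ + 24.
Eigenvalues λ = 6, 4 with eigenvectors (1,6), (1,4).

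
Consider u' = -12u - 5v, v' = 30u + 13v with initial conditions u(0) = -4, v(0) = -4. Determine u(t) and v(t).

Coefficient matrix A = [[-12, -5], [30, 13]].
Characteristic polynomial det(A - λI) = λ^2 - λ - 6 = 0.
Eigenvalues λ = 3, -2.
For λ=3: (A-λI) row 1 is [-15, -5], so an eigenvector is (1, -3).
For λ=-2: (A-λI) row 1 is [-10, -5], so an eigenvector is (-1, 2).
General solution: C_1e^(3t)(1,-3) + C_2e^(-2t)(-1,2).
Applying u(0)=-4, v(0)=-4 gives C_1=12, C_2=16.

u(t) = 12e^(3t) - 16e^(-2t), v(t) = -36e^(3t) + 32e^(-2t)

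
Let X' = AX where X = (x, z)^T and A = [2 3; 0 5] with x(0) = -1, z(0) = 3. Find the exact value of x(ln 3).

A = [[2,3],[0,5]]; eigenvalues λ = 2, 5.
Eigenvectors: (1,0) for λ=2, (-1,-1) for λ=5.
From the initial condition, c_1 = -4, c_2 = -3.
x(ln 3) = (-4)(3^2)(1) + (-3)(3^5)(-1) = 693.

693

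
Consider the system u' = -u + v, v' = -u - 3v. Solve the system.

u(t) = K_1e^(-2t) + K_2te^(-2t) + K_2e^(-2t), v(t) = -K_1e^(-2t) - K_2te^(-2t)

Coefficient matrix A = [[-1, 1], [-1, -3]].
Characteristic polynomial det(A - λI) = λ^2 + 4λ + 4 = 0.
Single eigenvalue λ = -2 with algebraic multiplicity 2.
Eigenvector v = (1,-1); generalized eigenvector w with (A-λI)w=v is (1,0).
General solution: e^(-2t)[K_1·v + K_2·(t·v + w)].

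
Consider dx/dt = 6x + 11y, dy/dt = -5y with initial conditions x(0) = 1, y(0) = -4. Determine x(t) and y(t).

Coefficient matrix A = [[6, 11], [0, -5]].
Characteristic polynomial det(A - λI) = λ^2 - λ - 30 = 0.
Eigenvalues λ = -5, 6.
For λ=-5: (A-λI) row 1 is [11, 11], so an eigenvector is (-1, 1).
For λ=6: (A-λI) row 1 is [0, 11], so an eigenvector is (-1, 0).
General solution: c_1e^(-5t)(-1,1) + c_2e^(6t)(-1,0).
Applying x(0)=1, y(0)=-4 gives c_1=-4, c_2=3.

x(t) = -3e^(6t) + 4e^(-5t), y(t) = -4e^(-5t)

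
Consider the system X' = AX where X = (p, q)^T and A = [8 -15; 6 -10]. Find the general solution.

Coefficient matrix A = [[8, -15], [6, -10]].
Characteristic polynomial det(A - λI) = λ^2 + 2λ + 10 = 0.
Eigenvalues λ = -1 ± 3i (complex conjugate pair).
For λ=-1+3i: an eigenvector is (-1,-1) - i(2,1) = (-1 - 2i, -1 - i).
A real fundamental pair from Re and Im of e^((-1+3i)t)v: X_1 = e^(-t)(cos(3t)·(-1,-1) + sin(3t)·(2,1)), X_2 = e^(-t)(sin(3t)·(-1,-1) - cos(3t)·(2,1)).
General solution: C_1X_1 + C_2X_2.

p(t) = 2C_1e^(-t)sin(3t) - C_1e^(-t)cos(3t) - C_2e^(-t)sin(3t) - 2C_2e^(-t)cos(3t), q(t) = C_1e^(-t)sin(3t) - C_1e^(-t)cos(3t) - C_2e^(-t)sin(3t) - C_2e^(-t)cos(3t)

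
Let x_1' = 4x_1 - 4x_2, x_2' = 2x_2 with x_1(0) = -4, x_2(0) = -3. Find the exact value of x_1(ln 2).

8

A = [[4,-4],[0,2]]; eigenvalues λ = 2, 4.
Eigenvectors: (2,1) for λ=2, (1,0) for λ=4.
From the initial condition, c_1 = -3, c_2 = 2.
x_1(ln 2) = (-3)(2^2)(2) + (2)(2^4)(1) = 8.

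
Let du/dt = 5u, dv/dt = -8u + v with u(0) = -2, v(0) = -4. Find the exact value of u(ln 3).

A = [[5,0],[-8,1]]; eigenvalues λ = 1, 5.
Eigenvectors: (0,1) for λ=1, (-1,2) for λ=5.
From the initial condition, c_1 = -8, c_2 = 2.
u(ln 3) = (-8)(3^1)(0) + (2)(3^5)(-1) = -486.

-486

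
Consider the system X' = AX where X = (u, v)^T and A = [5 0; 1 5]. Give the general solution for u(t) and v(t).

u(t) = -K_2e^(5t), v(t) = -K_1e^(5t) - K_2te^(5t) - 2K_2e^(5t)

Coefficient matrix A = [[5, 0], [1, 5]].
Characteristic polynomial det(A - λI) = λ^2 - 10λ + 25 = 0.
Single eigenvalue λ = 5 with algebraic multiplicity 2.
Eigenvector v = (0,-1); generalized eigenvector w with (A-λI)w=v is (-1,-2).
General solution: e^(5t)[K_1·v + K_2·(t·v + w)].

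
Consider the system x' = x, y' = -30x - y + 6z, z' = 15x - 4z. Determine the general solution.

x(t) = c_1e^(t), y(t) = -6c_1e^(t) + c_2e^(-t) - 2c_3e^(-4t), z(t) = 3c_1e^(t) + c_3e^(-4t)

Coefficient matrix A = [[1, 0, 0], [-30, -1, 6], [15, 0, -4]].
det(A - λI) = 0 gives eigenvalues λ = 1, -1, -4.
For λ=1: eigenvector (1,-6,3).
For λ=-1: eigenvector (0,1,0).
For λ=-4: eigenvector (0,-2,1).
General solution: c_1e^(t)(1,-6,3) + c_2e^(-t)(0,1,0) + c_3e^(-4t)(0,-2,1).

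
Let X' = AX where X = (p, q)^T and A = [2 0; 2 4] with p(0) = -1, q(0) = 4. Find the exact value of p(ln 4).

A = [[2,0],[2,4]]; eigenvalues λ = 4, 2.
Eigenvectors: (0,1) for λ=4, (1,-1) for λ=2.
From the initial condition, c_1 = 3, c_2 = -1.
p(ln 4) = (3)(4^4)(0) + (-1)(4^2)(1) = -16.

-16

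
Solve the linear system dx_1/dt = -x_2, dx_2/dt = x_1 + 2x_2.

x_1(t) = C_1e^(t) + C_2te^(t) + 2C_2e^(t), x_2(t) = -C_1e^(t) - C_2te^(t) - 3C_2e^(t)

Coefficient matrix A = [[0, -1], [1, 2]].
Characteristic polynomial det(A - λI) = λ^2 - 2λ + 1 = 0.
Single eigenvalue λ = 1 with algebraic multiplicity 2.
Eigenvector v = (1,-1); generalized eigenvector w with (A-λI)w=v is (2,-3).
General solution: e^(t)[C_1·v + C_2·(t·v + w)].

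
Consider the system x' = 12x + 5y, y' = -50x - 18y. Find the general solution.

x(t) = -C_1e^(-3t)cos(5t) - C_2e^(-3t)sin(5t), y(t) = C_1e^(-3t)sin(5t) + 3C_1e^(-3t)cos(5t) + 3C_2e^(-3t)sin(5t) - C_2e^(-3t)cos(5t)

Coefficient matrix A = [[12, 5], [-50, -18]].
Characteristic polynomial det(A - λI) = λ^2 + 6λ + 34 = 0.
Eigenvalues λ = -3 ± 5i (complex conjugate pair).
For λ=-3+5i: an eigenvector is (-1,3) - i(0,1) = (-1, 3 - i).
A real fundamental pair from Re and Im of e^((-3+5i)t)v: X_1 = e^(-3t)(cos(5t)·(-1,3) + sin(5t)·(0,1)), X_2 = e^(-3t)(sin(5t)·(-1,3) - cos(5t)·(0,1)).
General solution: C_1X_1 + C_2X_2.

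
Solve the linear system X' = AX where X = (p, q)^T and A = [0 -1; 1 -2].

Coefficient matrix A = [[0, -1], [1, -2]].
Characteristic polynomial det(A - λI) = λ^2 + 2λ + 1 = 0.
Single eigenvalue λ = -1 with algebraic multiplicity 2.
Eigenvector v = (1,1); generalized eigenvector w with (A-λI)w=v is (-1,-2).
General solution: e^(-t)[C_1·v + C_2·(t·v + w)].

p(t) = C_1e^(-t) + C_2te^(-t) - C_2e^(-t), q(t) = C_1e^(-t) + C_2te^(-t) - 2C_2e^(-t)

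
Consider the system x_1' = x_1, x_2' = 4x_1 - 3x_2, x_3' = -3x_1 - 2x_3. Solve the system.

x_1(t) = C_1e^(t), x_2(t) = C_1e^(t) + C_2e^(-3t), x_3(t) = -C_1e^(t) + C_3e^(-2t)

Coefficient matrix A = [[1, 0, 0], [4, -3, 0], [-3, 0, -2]].
det(A - λI) = 0 gives eigenvalues λ = 1, -3, -2.
For λ=1: eigenvector (1,1,-1).
For λ=-3: eigenvector (0,1,0).
For λ=-2: eigenvector (0,0,1).
General solution: C_1e^(t)(1,1,-1) + C_2e^(-3t)(0,1,0) + C_3e^(-2t)(0,0,1).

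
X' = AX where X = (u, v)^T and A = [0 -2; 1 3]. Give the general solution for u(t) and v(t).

u(t) = -2c_1e^(t) - c_2e^(2t), v(t) = c_1e^(t) + c_2e^(2t)

Coefficient matrix A = [[0, -2], [1, 3]].
Characteristic polynomial det(A - λI) = λ^2 - 3λ + 2 = 0.
Eigenvalues λ = 1, 2.
For λ=1: (A-λI) row 1 is [-1, -2], so an eigenvector is (-2, 1).
For λ=2: (A-λI) row 1 is [-2, -2], so an eigenvector is (-1, 1).
General solution: c_1e^(t)(-2,1) + c_2e^(2t)(-1,1).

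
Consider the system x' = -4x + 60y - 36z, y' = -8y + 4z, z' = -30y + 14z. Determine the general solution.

Coefficient matrix A = [[-4, 60, -36], [0, -8, 4], [0, -30, 14]].
det(A - λI) = 0 gives eigenvalues λ = -4, 4, 2.
For λ=-4: eigenvector (1,0,0).
For λ=4: eigenvector (6,-1,-3).
For λ=2: eigenvector (-10,2,5).
General solution: C_1e^(-4t)(1,0,0) + C_2e^(4t)(6,-1,-3) + C_3e^(2t)(-10,2,5).

x(t) = C_1e^(-4t) + 6C_2e^(4t) - 10C_3e^(2t), y(t) = -C_2e^(4t) + 2C_3e^(2t), z(t) = -3C_2e^(4t) + 5C_3e^(2t)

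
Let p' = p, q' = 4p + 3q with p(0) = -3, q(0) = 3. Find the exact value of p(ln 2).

-6

A = [[1,0],[4,3]]; eigenvalues λ = 3, 1.
Eigenvectors: (0,-1) for λ=3, (-1,2) for λ=1.
From the initial condition, c_1 = 3, c_2 = 3.
p(ln 2) = (3)(2^3)(0) + (3)(2^1)(-1) = -6.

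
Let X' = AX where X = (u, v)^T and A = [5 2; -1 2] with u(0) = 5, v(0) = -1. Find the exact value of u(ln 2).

A = [[5,2],[-1,2]]; eigenvalues λ = 3, 4.
Eigenvectors: (-1,1) for λ=3, (2,-1) for λ=4.
From the initial condition, c_1 = 3, c_2 = 4.
u(ln 2) = (3)(2^3)(-1) + (4)(2^4)(2) = 104.

104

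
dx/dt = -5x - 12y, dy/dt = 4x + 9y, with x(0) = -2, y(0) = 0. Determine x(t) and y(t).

Coefficient matrix A = [[-5, -12], [4, 9]].
Characteristic polynomial det(A - λI) = λ^2 - 4λ + 3 = 0.
Eigenvalues λ = 1, 3.
For λ=1: (A-λI) row 1 is [-6, -12], so an eigenvector is (2, -1).
For λ=3: (A-λI) row 1 is [-8, -12], so an eigenvector is (-3, 2).
General solution: C_1e^(t)(2,-1) + C_2e^(3t)(-3,2).
Applying x(0)=-2, y(0)=0 gives C_1=-4, C_2=-2.

x(t) = 6e^(3t) - 8e^(t), y(t) = -4e^(3t) + 4e^(t)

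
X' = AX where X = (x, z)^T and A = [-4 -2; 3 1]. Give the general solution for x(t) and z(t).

x(t) = K_1e^(-2t) - 2K_2e^(-t), z(t) = -K_1e^(-2t) + 3K_2e^(-t)

Coefficient matrix A = [[-4, -2], [3, 1]].
Characteristic polynomial det(A - λI) = λ^2 + 3λ + 2 = 0.
Eigenvalues λ = -2, -1.
For λ=-2: (A-λI) row 1 is [-2, -2], so an eigenvector is (1, -1).
For λ=-1: (A-λI) row 1 is [-3, -2], so an eigenvector is (-2, 3).
General solution: K_1e^(-2t)(1,-1) + K_2e^(-t)(-2,3).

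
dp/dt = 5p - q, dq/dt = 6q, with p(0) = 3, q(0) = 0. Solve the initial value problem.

p(t) = 3e^(5t), q(t) = 0

Coefficient matrix A = [[5, -1], [0, 6]].
Characteristic polynomial det(A - λI) = λ^2 - 11λ + 30 = 0.
Eigenvalues λ = 6, 5.
For λ=6: (A-λI) row 1 is [-1, -1], so an eigenvector is (-1, 1).
For λ=5: (A-λI) row 1 is [0, -1], so an eigenvector is (1, 0).
General solution: c_1e^(6t)(-1,1) + c_2e^(5t)(1,0).
Applying p(0)=3, q(0)=0 gives c_1=0, c_2=3.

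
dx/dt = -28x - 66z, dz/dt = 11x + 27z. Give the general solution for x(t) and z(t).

x(t) = 2c_1e^(5t) + 3c_2e^(-6t), z(t) = -c_1e^(5t) - c_2e^(-6t)

Coefficient matrix A = [[-28, -66], [11, 27]].
Characteristic polynomial det(A - λI) = λ^2 + λ - 30 = 0.
Eigenvalues λ = 5, -6.
For λ=5: (A-λI) row 1 is [-33, -66], so an eigenvector is (2, -1).
For λ=-6: (A-λI) row 1 is [-22, -66], so an eigenvector is (3, -1).
General solution: c_1e^(5t)(2,-1) + c_2e^(-6t)(3,-1).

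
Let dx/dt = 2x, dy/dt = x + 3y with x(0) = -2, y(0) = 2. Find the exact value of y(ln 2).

A = [[2,0],[1,3]]; eigenvalues λ = 2, 3.
Eigenvectors: (1,-1) for λ=2, (0,-1) for λ=3.
From the initial condition, c_1 = -2, c_2 = 0.
y(ln 2) = (-2)(2^2)(-1) + (0)(2^3)(-1) = 8.

8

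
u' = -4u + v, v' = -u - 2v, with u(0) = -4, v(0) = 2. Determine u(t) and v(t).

u(t) = 6te^(-3t) - 4e^(-3t), v(t) = 6te^(-3t) + 2e^(-3t)

Coefficient matrix A = [[-4, 1], [-1, -2]].
Characteristic polynomial det(A - λI) = λ^2 + 6λ + 9 = 0.
Single eigenvalue λ = -3 with algebraic multiplicity 2.
Eigenvector v = (-1,-1); generalized eigenvector w with (A-λI)w=v is (-2,-3).
General solution: e^(-3t)[K_1·v + K_2·(t·v + w)].
Applying u(0)=-4, v(0)=2 gives K_1=16, K_2=-6.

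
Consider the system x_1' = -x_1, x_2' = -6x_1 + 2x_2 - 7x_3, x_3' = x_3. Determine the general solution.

Coefficient matrix A = [[-1, 0, 0], [-6, 2, -7], [0, 0, 1]].
det(A - λI) = 0 gives eigenvalues λ = -1, 2, 1.
For λ=-1: eigenvector (1,2,0).
For λ=2: eigenvector (0,1,0).
For λ=1: eigenvector (0,7,1).
General solution: c_1e^(-t)(1,2,0) + c_2e^(2t)(0,1,0) + c_3e^(t)(0,7,1).

x_1(t) = c_1e^(-t), x_2(t) = 2c_1e^(-t) + c_2e^(2t) + 7c_3e^(t), x_3(t) = c_3e^(t)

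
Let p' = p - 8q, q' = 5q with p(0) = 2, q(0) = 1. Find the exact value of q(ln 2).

32

A = [[1,-8],[0,5]]; eigenvalues λ = 1, 5.
Eigenvectors: (1,0) for λ=1, (-2,1) for λ=5.
From the initial condition, c_1 = 4, c_2 = 1.
q(ln 2) = (4)(2^1)(0) + (1)(2^5)(1) = 32.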